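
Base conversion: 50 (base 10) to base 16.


50 (base 10) = 50 (decimal)
50 (decimal) = 32 (base 16)


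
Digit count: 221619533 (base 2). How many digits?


221619533 in base 2 = 1101001101011010010101001101
Number of digits = 28

28 digits (base 2)


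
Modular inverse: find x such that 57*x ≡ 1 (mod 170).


Use the extended Euclidean algorithm on (170, 57); each row r = 170*s + 57*t:
r=170, s=1, t=0
r=57, s=0, t=1
q=2: r=56, s=1, t=-2   [170*(1) + 57*(-2) = 56]
q=1: r=1, s=-1, t=3   [170*(-1) + 57*(3) = 1]
q=56: r=0, s=57, t=-170   [170*(57) + 57*(-170) = 0]
GCD = 1 with t = 3, so 57*(3) ≡ 1 (mod 170)
Inverse = 3 mod 170 = 3
Check: 57 * 3 = 171 ≡ 1 (mod 170)

57^(-1) ≡ 3 (mod 170)


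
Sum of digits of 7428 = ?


7 + 4 + 2 + 8 = 21


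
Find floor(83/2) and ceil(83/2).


83/2 = 41.5000
floor = 41
ceil = 42

floor = 41, ceil = 42


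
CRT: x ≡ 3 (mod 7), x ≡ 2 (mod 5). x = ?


M = 7*5 = 35
M1 = M/7 = 5, M2 = M/5 = 7
M1^(-1) mod 7 = 3, M2^(-1) mod 5 = 3
x = 3*5*3 + 2*7*3 = 87
87 mod 35 = 17
Check: 17 mod 7 = 3 ✓, 17 mod 5 = 2 ✓

x ≡ 17 (mod 35)


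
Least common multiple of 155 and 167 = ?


GCD(155, 167) = 1
LCM = 155*167/1 = 25885/1 = 25885

LCM = 25885


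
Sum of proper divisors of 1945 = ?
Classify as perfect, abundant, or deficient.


Proper divisors: 1, 5, 389
Sum = 1 + 5 + 389 = 395
395 < 1945 → deficient

s(1945) = 395 (deficient)


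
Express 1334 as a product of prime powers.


1334 / 2 = 667
667 / 23 = 29
29 / 29 = 1
1334 = 2 × 23 × 29


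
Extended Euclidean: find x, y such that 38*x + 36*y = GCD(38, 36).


Tabular extended Euclidean (each row: r = 38*s + 36*t):
r=38, s=1, t=0
r=36, s=0, t=1
q=1: r=2, s=1, t=-1   [38*(1) + 36*(-1) = 2]
q=18: r=0, s=-18, t=19   [38*(-18) + 36*(19) = 0]
GCD = 2; from the row with r=2: x=1, y=-1
Check: 38*(1) + 36*(-1) = 38 - 36 = 2

GCD = 2, x = 1, y = -1


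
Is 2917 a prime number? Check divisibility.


Check divisors up to sqrt(2917) = 54.0093
No divisors found.
2917 is prime.

Yes, 2917 is prime


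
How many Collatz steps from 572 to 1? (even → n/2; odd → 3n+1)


572 → 286 → 143 → 430 → 215 → 646 → 323 → 970 → 485 → 1456 → 728 → 364 → 182 → 91 → 274 → 137 → 412 → 206 → 103 → 310 → 155 → 466 → 233 → 700 → 350 → 175 → 526 → 263 → 790 → 395 → 1186 → 593 → 1780 → 890 → 445 → 1336 → 668 → 334 → 167 → 502 → 251 → 754 → 377 → 1132 → 566 → 283 → 850 → 425 → 1276 → 638 → 319 → 958 → 479 → 1438 → 719 → 2158 → 1079 → 3238 → 1619 → 4858 → 2429 → 7288 → 3644 → 1822 → 911 → 2734 → 1367 → 4102 → 2051 → 6154 → 3077 → 9232 → 4616 → 2308 → 1154 → 577 → 1732 → 866 → 433 → 1300 → 650 → 325 → 976 → 488 → 244 → 122 → 61 → 184 → 92 → 46 → 23 → 70 → 35 → 106 → 53 → 160 → 80 → 40 → 20 → 10 → 5 → 16 → 8 → 4 → 2 → 1
Total steps = 105

105 steps


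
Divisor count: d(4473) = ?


4473 = 3^2 × 7^1 × 71^1
d(4473) = (2+1) × (1+1) × (1+1) = 12

12 divisors


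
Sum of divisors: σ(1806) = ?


Divisors of 1806: 1, 2, 3, 6, 7, 14, 21, 42, 43, 86, 129, 258, 301, 602, 903, 1806
Sum = 1 + 2 + 3 + 6 + 7 + 14 + 21 + 42 + 43 + 86 + 129 + 258 + 301 + 602 + 903 + 1806 = 4224

σ(1806) = 4224


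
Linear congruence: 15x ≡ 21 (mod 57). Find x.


GCD(15, 57) = 3 divides 21
Divide: 5x ≡ 7 (mod 19)
x ≡ 9 (mod 19)


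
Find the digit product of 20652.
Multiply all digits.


2 × 0 × 6 × 5 × 2 = 0


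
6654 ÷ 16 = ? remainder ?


6654 = 16 * 415 + 14
Check: 6640 + 14 = 6654

q = 415, r = 14


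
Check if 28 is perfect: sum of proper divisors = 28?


Proper divisors of 28: 1, 2, 4, 7, 14
Sum = 1 + 2 + 4 + 7 + 14 = 28

Yes, 28 is perfect (28 = 28)


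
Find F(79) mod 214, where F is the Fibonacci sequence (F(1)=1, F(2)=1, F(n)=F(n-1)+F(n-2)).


F(k) mod 214 for k=1..79:
1, 1, 2, 3, 5, 8, 13, 21, 34, 55, 89, 144, 19, 163, 182, 131, 99, 16, 115, 131, 32, 163, 195, 144, 125, 55, 180, 21, 201, 8, 209, 3, 212, 1, 213, 0, 213, 213, 212, 211, 209, 206, 201, 193, 180, 159, 125, 70, 195, 51, 32, 83, 115, 198, 99, 83, 182, 51, 19, 70, 89, 159, 34, 193, 13, 206, 5, 211, 2, 213, 1, 0, 1, 1, 2, 3, 5, 8, 13
F(79) mod 214 = 13


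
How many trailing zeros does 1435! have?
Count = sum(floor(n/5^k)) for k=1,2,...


floor(1435/5) = 287
floor(1435/25) = 57
floor(1435/125) = 11
floor(1435/625) = 2
Total = 357

357 trailing zeros


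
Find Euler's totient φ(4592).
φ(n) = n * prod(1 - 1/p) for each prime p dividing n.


4592 = 2^4 × 7 × 41
Prime factors: 2, 7, 41
φ(4592) = 4592 × (1-1/2) × (1-1/7) × (1-1/41)
= 4592 × 1/2 × 6/7 × 40/41 = 1920

φ(4592) = 1920


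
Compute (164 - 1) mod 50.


164 - 1 = 163
163 mod 50 = 13


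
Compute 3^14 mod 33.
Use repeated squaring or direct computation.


3^1 mod 33 = 3
3^2 mod 33 = 9
3^3 mod 33 = 27
3^4 mod 33 = 15
3^5 mod 33 = 12
3^6 mod 33 = 3
3^7 mod 33 = 9
3^8 mod 33 = 27
3^9 mod 33 = 15
3^10 mod 33 = 12
3^11 mod 33 = 3
3^12 mod 33 = 9
3^13 mod 33 = 27
3^14 mod 33 = 15


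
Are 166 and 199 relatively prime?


Euclidean algorithm:
199 = 1 * 166 + 33
166 = 5 * 33 + 1
33 = 33 * 1 + 0
GCD(166, 199) = 1

Yes, coprime (GCD = 1)


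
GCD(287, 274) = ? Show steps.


287 = 1 * 274 + 13
274 = 21 * 13 + 1
13 = 13 * 1 + 0
GCD = 1


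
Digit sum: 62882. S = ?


6 + 2 + 8 + 8 + 2 = 26


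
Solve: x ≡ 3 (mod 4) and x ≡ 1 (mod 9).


M = 4*9 = 36
M1 = M/4 = 9, M2 = M/9 = 4
M1^(-1) mod 4 = 1, M2^(-1) mod 9 = 7
x = 3*9*1 + 1*4*7 = 55
55 mod 36 = 19
Check: 19 mod 4 = 3 ✓, 19 mod 9 = 1 ✓

x ≡ 19 (mod 36)


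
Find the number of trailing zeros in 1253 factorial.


floor(1253/5) = 250
floor(1253/25) = 50
floor(1253/125) = 10
floor(1253/625) = 2
Total = 312

312 trailing zeros


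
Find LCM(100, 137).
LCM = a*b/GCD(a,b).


GCD(100, 137) = 1
LCM = 100*137/1 = 13700/1 = 13700

LCM = 13700


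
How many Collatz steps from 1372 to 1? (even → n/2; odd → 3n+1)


1372 → 686 → 343 → 1030 → 515 → 1546 → 773 → 2320 → 1160 → 580 → 290 → 145 → 436 → 218 → 109 → 328 → 164 → 82 → 41 → 124 → 62 → 31 → 94 → 47 → 142 → 71 → 214 → 107 → 322 → 161 → 484 → 242 → 121 → 364 → 182 → 91 → 274 → 137 → 412 → 206 → 103 → 310 → 155 → 466 → 233 → 700 → 350 → 175 → 526 → 263 → 790 → 395 → 1186 → 593 → 1780 → 890 → 445 → 1336 → 668 → 334 → 167 → 502 → 251 → 754 → 377 → 1132 → 566 → 283 → 850 → 425 → 1276 → 638 → 319 → 958 → 479 → 1438 → 719 → 2158 → 1079 → 3238 → 1619 → 4858 → 2429 → 7288 → 3644 → 1822 → 911 → 2734 → 1367 → 4102 → 2051 → 6154 → 3077 → 9232 → 4616 → 2308 → 1154 → 577 → 1732 → 866 → 433 → 1300 → 650 → 325 → 976 → 488 → 244 → 122 → 61 → 184 → 92 → 46 → 23 → 70 → 35 → 106 → 53 → 160 → 80 → 40 → 20 → 10 → 5 → 16 → 8 → 4 → 2 → 1
Total steps = 127

127 steps


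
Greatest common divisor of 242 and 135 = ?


242 = 1 * 135 + 107
135 = 1 * 107 + 28
107 = 3 * 28 + 23
28 = 1 * 23 + 5
23 = 4 * 5 + 3
5 = 1 * 3 + 2
3 = 1 * 2 + 1
2 = 2 * 1 + 0
GCD = 1


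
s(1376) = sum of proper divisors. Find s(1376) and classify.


Proper divisors: 1, 2, 4, 8, 16, 32, 43, 86, 172, 344, 688
Sum = 1 + 2 + 4 + 8 + 16 + 32 + 43 + 86 + 172 + 344 + 688 = 1396
1396 > 1376 → abundant

s(1376) = 1396 (abundant)


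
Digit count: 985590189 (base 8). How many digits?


985590189 in base 8 = 7257564655
Number of digits = 10

10 digits (base 8)


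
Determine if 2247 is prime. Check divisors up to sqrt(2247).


2247 / 3 = 749 (exact division)
2247 is NOT prime.

No, 2247 is not prime


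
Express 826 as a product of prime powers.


826 / 2 = 413
413 / 7 = 59
59 / 59 = 1
826 = 2 × 7 × 59


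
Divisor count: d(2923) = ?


2923 = 37^1 × 79^1
d(2923) = (1+1) × (1+1) = 4

4 divisors


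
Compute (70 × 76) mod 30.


70 × 76 = 5320
5320 mod 30 = 10


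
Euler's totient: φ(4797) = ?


4797 = 3^2 × 13 × 41
Prime factors: 3, 13, 41
φ(4797) = 4797 × (1-1/3) × (1-1/13) × (1-1/41)
= 4797 × 2/3 × 12/13 × 40/41 = 2880

φ(4797) = 2880


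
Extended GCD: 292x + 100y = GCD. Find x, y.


Tabular extended Euclidean (each row: r = 292*s + 100*t):
r=292, s=1, t=0
r=100, s=0, t=1
q=2: r=92, s=1, t=-2   [292*(1) + 100*(-2) = 92]
q=1: r=8, s=-1, t=3   [292*(-1) + 100*(3) = 8]
q=11: r=4, s=12, t=-35   [292*(12) + 100*(-35) = 4]
q=2: r=0, s=-25, t=73   [292*(-25) + 100*(73) = 0]
GCD = 4; from the row with r=4: x=12, y=-35
Check: 292*(12) + 100*(-35) = 3504 - 3500 = 4

GCD = 4, x = 12, y = -35


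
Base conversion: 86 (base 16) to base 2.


86 (base 16) = 134 (decimal)
134 (decimal) = 10000110 (base 2)


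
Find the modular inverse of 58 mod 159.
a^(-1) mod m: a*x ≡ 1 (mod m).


Use the extended Euclidean algorithm on (159, 58); each row r = 159*s + 58*t:
r=159, s=1, t=0
r=58, s=0, t=1
q=2: r=43, s=1, t=-2   [159*(1) + 58*(-2) = 43]
q=1: r=15, s=-1, t=3   [159*(-1) + 58*(3) = 15]
q=2: r=13, s=3, t=-8   [159*(3) + 58*(-8) = 13]
q=1: r=2, s=-4, t=11   [159*(-4) + 58*(11) = 2]
q=6: r=1, s=27, t=-74   [159*(27) + 58*(-74) = 1]
q=2: r=0, s=-58, t=159   [159*(-58) + 58*(159) = 0]
GCD = 1 with t = -74, so 58*(-74) ≡ 1 (mod 159)
Inverse = -74 mod 159 = 85
Check: 58 * 85 = 4930 ≡ 1 (mod 159)

58^(-1) ≡ 85 (mod 159)


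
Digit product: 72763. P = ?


7 × 2 × 7 × 6 × 3 = 1764


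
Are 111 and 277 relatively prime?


Euclidean algorithm:
277 = 2 * 111 + 55
111 = 2 * 55 + 1
55 = 55 * 1 + 0
GCD(111, 277) = 1

Yes, coprime (GCD = 1)


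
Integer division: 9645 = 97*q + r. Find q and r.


9645 = 97 * 99 + 42
Check: 9603 + 42 = 9645

q = 99, r = 42


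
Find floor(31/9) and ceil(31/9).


31/9 = 3.4444
floor = 3
ceil = 4

floor = 3, ceil = 4


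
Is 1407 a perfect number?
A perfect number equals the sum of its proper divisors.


Proper divisors of 1407: 1, 3, 7, 21, 67, 201, 469
Sum = 1 + 3 + 7 + 21 + 67 + 201 + 469 = 769

No, 1407 is not perfect (769 ≠ 1407)


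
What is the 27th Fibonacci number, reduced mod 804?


F(k) mod 804 for k=1..27:
1, 1, 2, 3, 5, 8, 13, 21, 34, 55, 89, 144, 233, 377, 610, 183, 793, 172, 161, 333, 494, 23, 517, 540, 253, 793, 242
F(27) mod 804 = 242


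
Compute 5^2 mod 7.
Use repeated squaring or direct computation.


5^1 mod 7 = 5
5^2 mod 7 = 4


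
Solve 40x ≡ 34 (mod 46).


GCD(40, 46) = 2 divides 34
Divide: 20x ≡ 17 (mod 23)
x ≡ 2 (mod 23)


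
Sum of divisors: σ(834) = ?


Divisors of 834: 1, 2, 3, 6, 139, 278, 417, 834
Sum = 1 + 2 + 3 + 6 + 139 + 278 + 417 + 834 = 1680

σ(834) = 1680


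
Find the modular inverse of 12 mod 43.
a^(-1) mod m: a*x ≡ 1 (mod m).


Use the extended Euclidean algorithm on (43, 12); each row r = 43*s + 12*t:
r=43, s=1, t=0
r=12, s=0, t=1
q=3: r=7, s=1, t=-3   [43*(1) + 12*(-3) = 7]
q=1: r=5, s=-1, t=4   [43*(-1) + 12*(4) = 5]
q=1: r=2, s=2, t=-7   [43*(2) + 12*(-7) = 2]
q=2: r=1, s=-5, t=18   [43*(-5) + 12*(18) = 1]
q=2: r=0, s=12, t=-43   [43*(12) + 12*(-43) = 0]
GCD = 1 with t = 18, so 12*(18) ≡ 1 (mod 43)
Inverse = 18 mod 43 = 18
Check: 12 * 18 = 216 ≡ 1 (mod 43)

12^(-1) ≡ 18 (mod 43)


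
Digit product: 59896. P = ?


5 × 9 × 8 × 9 × 6 = 19440


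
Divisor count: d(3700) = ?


3700 = 2^2 × 5^2 × 37^1
d(3700) = (2+1) × (2+1) × (1+1) = 18

18 divisors


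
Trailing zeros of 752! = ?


floor(752/5) = 150
floor(752/25) = 30
floor(752/125) = 6
floor(752/625) = 1
Total = 187

187 trailing zeros


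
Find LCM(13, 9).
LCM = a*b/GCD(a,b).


GCD(13, 9) = 1
LCM = 13*9/1 = 117/1 = 117

LCM = 117


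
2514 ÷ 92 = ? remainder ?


2514 = 92 * 27 + 30
Check: 2484 + 30 = 2514

q = 27, r = 30


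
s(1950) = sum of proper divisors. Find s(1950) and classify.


Proper divisors: 1, 2, 3, 5, 6, 10, 13, 15, 25, 26, 30, 39, 50, 65, 75, 78, 130, 150, 195, 325, 390, 650, 975
Sum = 1 + 2 + 3 + 5 + 6 + 10 + 13 + 15 + 25 + 26 + 30 + 39 + 50 + 65 + 75 + 78 + 130 + 150 + 195 + 325 + 390 + 650 + 975 = 3258
3258 > 1950 → abundant

s(1950) = 3258 (abundant)


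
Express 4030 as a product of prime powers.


4030 / 2 = 2015
2015 / 5 = 403
403 / 13 = 31
31 / 31 = 1
4030 = 2 × 5 × 13 × 31


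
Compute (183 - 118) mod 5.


183 - 118 = 65
65 mod 5 = 0


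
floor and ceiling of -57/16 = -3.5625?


-57/16 = -3.5625
floor = -4
ceil = -3

floor = -4, ceil = -3


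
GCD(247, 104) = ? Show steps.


247 = 2 * 104 + 39
104 = 2 * 39 + 26
39 = 1 * 26 + 13
26 = 2 * 13 + 0
GCD = 13


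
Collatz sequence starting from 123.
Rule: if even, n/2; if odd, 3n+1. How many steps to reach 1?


123 → 370 → 185 → 556 → 278 → 139 → 418 → 209 → 628 → 314 → 157 → 472 → 236 → 118 → 59 → 178 → 89 → 268 → 134 → 67 → 202 → 101 → 304 → 152 → 76 → 38 → 19 → 58 → 29 → 88 → 44 → 22 → 11 → 34 → 17 → 52 → 26 → 13 → 40 → 20 → 10 → 5 → 16 → 8 → 4 → 2 → 1
Total steps = 46

46 steps


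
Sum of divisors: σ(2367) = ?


Divisors of 2367: 1, 3, 9, 263, 789, 2367
Sum = 1 + 3 + 9 + 263 + 789 + 2367 = 3432

σ(2367) = 3432


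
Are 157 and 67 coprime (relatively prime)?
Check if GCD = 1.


Euclidean algorithm:
157 = 2 * 67 + 23
67 = 2 * 23 + 21
23 = 1 * 21 + 2
21 = 10 * 2 + 1
2 = 2 * 1 + 0
GCD(157, 67) = 1

Yes, coprime (GCD = 1)


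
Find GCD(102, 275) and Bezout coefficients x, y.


Tabular extended Euclidean (each row: r = 102*s + 275*t):
r=102, s=1, t=0
r=275, s=0, t=1
q=0: r=102, s=1, t=0   [102*(1) + 275*(0) = 102]
q=2: r=71, s=-2, t=1   [102*(-2) + 275*(1) = 71]
q=1: r=31, s=3, t=-1   [102*(3) + 275*(-1) = 31]
q=2: r=9, s=-8, t=3   [102*(-8) + 275*(3) = 9]
q=3: r=4, s=27, t=-10   [102*(27) + 275*(-10) = 4]
q=2: r=1, s=-62, t=23   [102*(-62) + 275*(23) = 1]
q=4: r=0, s=275, t=-102   [102*(275) + 275*(-102) = 0]
GCD = 1; from the row with r=1: x=-62, y=23
Check: 102*(-62) + 275*(23) = -6324 + 6325 = 1

GCD = 1, x = -62, y = 23


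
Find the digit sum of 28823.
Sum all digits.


2 + 8 + 8 + 2 + 3 = 23


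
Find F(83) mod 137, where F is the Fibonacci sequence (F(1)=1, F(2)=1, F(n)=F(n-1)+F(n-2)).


F(k) mod 137 for k=1..83:
1, 1, 2, 3, 5, 8, 13, 21, 34, 55, 89, 7, 96, 103, 62, 28, 90, 118, 71, 52, 123, 38, 24, 62, 86, 11, 97, 108, 68, 39, 107, 9, 116, 125, 104, 92, 59, 14, 73, 87, 23, 110, 133, 106, 102, 71, 36, 107, 6, 113, 119, 95, 77, 35, 112, 10, 122, 132, 117, 112, 92, 67, 22, 89, 111, 63, 37, 100, 0, 100, 100, 63, 26, 89, 115, 67, 45, 112, 20, 132, 15, 10, 25
F(83) mod 137 = 25


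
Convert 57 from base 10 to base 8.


57 (base 10) = 57 (decimal)
57 (decimal) = 71 (base 8)


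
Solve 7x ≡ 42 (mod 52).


GCD(7, 52) = 1, unique solution
a^(-1) mod 52 = 15
x = 15 * 42 mod 52 = 6

x ≡ 6 (mod 52)


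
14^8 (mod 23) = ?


14^1 mod 23 = 14
14^2 mod 23 = 12
14^3 mod 23 = 7
14^4 mod 23 = 6
14^5 mod 23 = 15
14^6 mod 23 = 3
14^7 mod 23 = 19
14^8 mod 23 = 13


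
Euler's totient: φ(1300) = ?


1300 = 2^2 × 5^2 × 13
Prime factors: 2, 5, 13
φ(1300) = 1300 × (1-1/2) × (1-1/5) × (1-1/13)
= 1300 × 1/2 × 4/5 × 12/13 = 480

φ(1300) = 480


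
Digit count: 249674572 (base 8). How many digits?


249674572 in base 8 = 1670335514
Number of digits = 10

10 digits (base 8)


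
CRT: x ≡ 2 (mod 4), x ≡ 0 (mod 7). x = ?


M = 4*7 = 28
M1 = M/4 = 7, M2 = M/7 = 4
M1^(-1) mod 4 = 3, M2^(-1) mod 7 = 2
x = 2*7*3 + 0*4*2 = 42
42 mod 28 = 14
Check: 14 mod 4 = 2 ✓, 14 mod 7 = 0 ✓

x ≡ 14 (mod 28)


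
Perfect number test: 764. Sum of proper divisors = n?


Proper divisors of 764: 1, 2, 4, 191, 382
Sum = 1 + 2 + 4 + 191 + 382 = 580

No, 764 is not perfect (580 ≠ 764)


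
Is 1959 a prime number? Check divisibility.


1959 / 3 = 653 (exact division)
1959 is NOT prime.

No, 1959 is not prime


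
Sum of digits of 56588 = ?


5 + 6 + 5 + 8 + 8 = 32


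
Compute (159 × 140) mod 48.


159 × 140 = 22260
22260 mod 48 = 36


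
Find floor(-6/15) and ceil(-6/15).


-6/15 = -0.4000
floor = -1
ceil = 0

floor = -1, ceil = 0


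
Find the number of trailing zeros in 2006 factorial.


floor(2006/5) = 401
floor(2006/25) = 80
floor(2006/125) = 16
floor(2006/625) = 3
Total = 500

500 trailing zeros


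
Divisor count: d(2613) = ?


2613 = 3^1 × 13^1 × 67^1
d(2613) = (1+1) × (1+1) × (1+1) = 8

8 divisors


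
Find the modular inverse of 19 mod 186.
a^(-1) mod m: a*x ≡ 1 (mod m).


Use the extended Euclidean algorithm on (186, 19); each row r = 186*s + 19*t:
r=186, s=1, t=0
r=19, s=0, t=1
q=9: r=15, s=1, t=-9   [186*(1) + 19*(-9) = 15]
q=1: r=4, s=-1, t=10   [186*(-1) + 19*(10) = 4]
q=3: r=3, s=4, t=-39   [186*(4) + 19*(-39) = 3]
q=1: r=1, s=-5, t=49   [186*(-5) + 19*(49) = 1]
q=3: r=0, s=19, t=-186   [186*(19) + 19*(-186) = 0]
GCD = 1 with t = 49, so 19*(49) ≡ 1 (mod 186)
Inverse = 49 mod 186 = 49
Check: 19 * 49 = 931 ≡ 1 (mod 186)

19^(-1) ≡ 49 (mod 186)


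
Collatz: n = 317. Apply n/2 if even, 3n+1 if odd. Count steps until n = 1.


317 → 952 → 476 → 238 → 119 → 358 → 179 → 538 → 269 → 808 → 404 → 202 → 101 → 304 → 152 → 76 → 38 → 19 → 58 → 29 → 88 → 44 → 22 → 11 → 34 → 17 → 52 → 26 → 13 → 40 → 20 → 10 → 5 → 16 → 8 → 4 → 2 → 1
Total steps = 37

37 steps


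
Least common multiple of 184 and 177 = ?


GCD(184, 177) = 1
LCM = 184*177/1 = 32568/1 = 32568

LCM = 32568


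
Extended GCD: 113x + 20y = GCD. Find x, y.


Tabular extended Euclidean (each row: r = 113*s + 20*t):
r=113, s=1, t=0
r=20, s=0, t=1
q=5: r=13, s=1, t=-5   [113*(1) + 20*(-5) = 13]
q=1: r=7, s=-1, t=6   [113*(-1) + 20*(6) = 7]
q=1: r=6, s=2, t=-11   [113*(2) + 20*(-11) = 6]
q=1: r=1, s=-3, t=17   [113*(-3) + 20*(17) = 1]
q=6: r=0, s=20, t=-113   [113*(20) + 20*(-113) = 0]
GCD = 1; from the row with r=1: x=-3, y=17
Check: 113*(-3) + 20*(17) = -339 + 340 = 1

GCD = 1, x = -3, y = 17


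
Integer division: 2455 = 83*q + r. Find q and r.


2455 = 83 * 29 + 48
Check: 2407 + 48 = 2455

q = 29, r = 48


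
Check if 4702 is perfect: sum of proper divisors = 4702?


Proper divisors of 4702: 1, 2, 2351
Sum = 1 + 2 + 2351 = 2354

No, 4702 is not perfect (2354 ≠ 4702)


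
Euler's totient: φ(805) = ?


805 = 5 × 7 × 23
Prime factors: 5, 7, 23
φ(805) = 805 × (1-1/5) × (1-1/7) × (1-1/23)
= 805 × 4/5 × 6/7 × 22/23 = 528

φ(805) = 528


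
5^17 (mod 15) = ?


5^1 mod 15 = 5
5^2 mod 15 = 10
5^3 mod 15 = 5
5^4 mod 15 = 10
5^5 mod 15 = 5
5^6 mod 15 = 10
5^7 mod 15 = 5
5^8 mod 15 = 10
5^9 mod 15 = 5
5^10 mod 15 = 10
5^11 mod 15 = 5
5^12 mod 15 = 10
5^13 mod 15 = 5
5^14 mod 15 = 10
5^15 mod 15 = 5
5^16 mod 15 = 10
5^17 mod 15 = 5


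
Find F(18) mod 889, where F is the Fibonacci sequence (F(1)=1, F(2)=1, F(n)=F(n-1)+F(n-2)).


F(k) mod 889 for k=1..18:
1, 1, 2, 3, 5, 8, 13, 21, 34, 55, 89, 144, 233, 377, 610, 98, 708, 806
F(18) mod 889 = 806


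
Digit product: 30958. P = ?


3 × 0 × 9 × 5 × 8 = 0


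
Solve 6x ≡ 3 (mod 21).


GCD(6, 21) = 3 divides 3
Divide: 2x ≡ 1 (mod 7)
x ≡ 4 (mod 7)


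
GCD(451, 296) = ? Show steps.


451 = 1 * 296 + 155
296 = 1 * 155 + 141
155 = 1 * 141 + 14
141 = 10 * 14 + 1
14 = 14 * 1 + 0
GCD = 1


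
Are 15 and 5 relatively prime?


Euclidean algorithm:
15 = 3 * 5 + 0
GCD(15, 5) = 5

No, not coprime (GCD = 5)


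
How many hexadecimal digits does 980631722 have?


980631722 in base 16 = 3A7340AA
Number of digits = 8

8 digits (base 16)


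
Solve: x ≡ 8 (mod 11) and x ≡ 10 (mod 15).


M = 11*15 = 165
M1 = M/11 = 15, M2 = M/15 = 11
M1^(-1) mod 11 = 3, M2^(-1) mod 15 = 11
x = 8*15*3 + 10*11*11 = 1570
1570 mod 165 = 85
Check: 85 mod 11 = 8 ✓, 85 mod 15 = 10 ✓

x ≡ 85 (mod 165)


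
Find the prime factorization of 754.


754 / 2 = 377
377 / 13 = 29
29 / 29 = 1
754 = 2 × 13 × 29


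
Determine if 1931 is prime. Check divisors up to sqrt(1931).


Check divisors up to sqrt(1931) = 43.9431
No divisors found.
1931 is prime.

Yes, 1931 is prime


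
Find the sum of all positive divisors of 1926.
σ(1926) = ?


Divisors of 1926: 1, 2, 3, 6, 9, 18, 107, 214, 321, 642, 963, 1926
Sum = 1 + 2 + 3 + 6 + 9 + 18 + 107 + 214 + 321 + 642 + 963 + 1926 = 4212

σ(1926) = 4212


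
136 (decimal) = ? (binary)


136 (base 10) = 136 (decimal)
136 (decimal) = 10001000 (base 2)


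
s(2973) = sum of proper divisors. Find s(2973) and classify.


Proper divisors: 1, 3, 991
Sum = 1 + 3 + 991 = 995
995 < 2973 → deficient

s(2973) = 995 (deficient)


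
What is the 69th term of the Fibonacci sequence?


Sequence: 1, 1, 2, 3, 5, 8, 13, 21, 34, 55, 89, 144, 233, 377, 610, 987, 1597, 2584, 4181, 6765, 10946, 17711, 28657, 46368, 75025, 121393, 196418, 317811, 514229, 832040, 1346269, 2178309, 3524578, 5702887, 9227465, 14930352, 24157817, 39088169, 63245986, 102334155, 165580141, 267914296, 433494437, 701408733, 1134903170, 1836311903, 2971215073, 4807526976, 7778742049, 12586269025, 20365011074, 32951280099, 53316291173, 86267571272, 139583862445, 225851433717, 365435296162, 591286729879, 956722026041, 1548008755920, 2504730781961, 4052739537881, 6557470319842, 10610209857723, 17167680177565, 27777890035288, 44945570212853, 72723460248141, 117669030460994
F(69) = 117669030460994


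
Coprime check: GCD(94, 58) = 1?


Euclidean algorithm:
94 = 1 * 58 + 36
58 = 1 * 36 + 22
36 = 1 * 22 + 14
22 = 1 * 14 + 8
14 = 1 * 8 + 6
8 = 1 * 6 + 2
6 = 3 * 2 + 0
GCD(94, 58) = 2

No, not coprime (GCD = 2)


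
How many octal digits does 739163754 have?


739163754 in base 8 = 5403537152
Number of digits = 10

10 digits (base 8)


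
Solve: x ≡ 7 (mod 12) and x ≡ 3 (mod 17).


M = 12*17 = 204
M1 = M/12 = 17, M2 = M/17 = 12
M1^(-1) mod 12 = 5, M2^(-1) mod 17 = 10
x = 7*17*5 + 3*12*10 = 955
955 mod 204 = 139
Check: 139 mod 12 = 7 ✓, 139 mod 17 = 3 ✓

x ≡ 139 (mod 204)


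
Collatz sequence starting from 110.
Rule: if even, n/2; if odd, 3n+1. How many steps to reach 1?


110 → 55 → 166 → 83 → 250 → 125 → 376 → 188 → 94 → 47 → 142 → 71 → 214 → 107 → 322 → 161 → 484 → 242 → 121 → 364 → 182 → 91 → 274 → 137 → 412 → 206 → 103 → 310 → 155 → 466 → 233 → 700 → 350 → 175 → 526 → 263 → 790 → 395 → 1186 → 593 → 1780 → 890 → 445 → 1336 → 668 → 334 → 167 → 502 → 251 → 754 → 377 → 1132 → 566 → 283 → 850 → 425 → 1276 → 638 → 319 → 958 → 479 → 1438 → 719 → 2158 → 1079 → 3238 → 1619 → 4858 → 2429 → 7288 → 3644 → 1822 → 911 → 2734 → 1367 → 4102 → 2051 → 6154 → 3077 → 9232 → 4616 → 2308 → 1154 → 577 → 1732 → 866 → 433 → 1300 → 650 → 325 → 976 → 488 → 244 → 122 → 61 → 184 → 92 → 46 → 23 → 70 → 35 → 106 → 53 → 160 → 80 → 40 → 20 → 10 → 5 → 16 → 8 → 4 → 2 → 1
Total steps = 113

113 steps


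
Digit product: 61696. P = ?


6 × 1 × 6 × 9 × 6 = 1944


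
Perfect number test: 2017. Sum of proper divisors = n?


Proper divisors of 2017: 1
Sum = 1 = 1

No, 2017 is not perfect (1 ≠ 2017)


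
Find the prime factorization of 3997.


3997 / 7 = 571
571 / 571 = 1
3997 = 7 × 571


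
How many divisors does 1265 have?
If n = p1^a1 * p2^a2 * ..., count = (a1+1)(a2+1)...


1265 = 5^1 × 11^1 × 23^1
d(1265) = (1+1) × (1+1) × (1+1) = 8

8 divisors


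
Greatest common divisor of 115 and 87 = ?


115 = 1 * 87 + 28
87 = 3 * 28 + 3
28 = 9 * 3 + 1
3 = 3 * 1 + 0
GCD = 1


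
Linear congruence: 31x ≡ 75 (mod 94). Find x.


GCD(31, 94) = 1, unique solution
a^(-1) mod 94 = 91
x = 91 * 75 mod 94 = 57

x ≡ 57 (mod 94)


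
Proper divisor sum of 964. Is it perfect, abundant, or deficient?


Proper divisors: 1, 2, 4, 241, 482
Sum = 1 + 2 + 4 + 241 + 482 = 730
730 < 964 → deficient

s(964) = 730 (deficient)


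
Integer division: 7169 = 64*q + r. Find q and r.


7169 = 64 * 112 + 1
Check: 7168 + 1 = 7169

q = 112, r = 1


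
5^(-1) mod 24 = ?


Use the extended Euclidean algorithm on (24, 5); each row r = 24*s + 5*t:
r=24, s=1, t=0
r=5, s=0, t=1
q=4: r=4, s=1, t=-4   [24*(1) + 5*(-4) = 4]
q=1: r=1, s=-1, t=5   [24*(-1) + 5*(5) = 1]
q=4: r=0, s=5, t=-24   [24*(5) + 5*(-24) = 0]
GCD = 1 with t = 5, so 5*(5) ≡ 1 (mod 24)
Inverse = 5 mod 24 = 5
Check: 5 * 5 = 25 ≡ 1 (mod 24)

5^(-1) ≡ 5 (mod 24)


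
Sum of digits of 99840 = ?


9 + 9 + 8 + 4 + 0 = 30


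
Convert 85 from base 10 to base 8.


85 (base 10) = 85 (decimal)
85 (decimal) = 125 (base 8)


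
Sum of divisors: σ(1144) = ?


Divisors of 1144: 1, 2, 4, 8, 11, 13, 22, 26, 44, 52, 88, 104, 143, 286, 572, 1144
Sum = 1 + 2 + 4 + 8 + 11 + 13 + 22 + 26 + 44 + 52 + 88 + 104 + 143 + 286 + 572 + 1144 = 2520

σ(1144) = 2520


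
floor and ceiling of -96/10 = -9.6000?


-96/10 = -9.6000
floor = -10
ceil = -9

floor = -10, ceil = -9


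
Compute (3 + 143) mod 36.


3 + 143 = 146
146 mod 36 = 2


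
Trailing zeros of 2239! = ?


floor(2239/5) = 447
floor(2239/25) = 89
floor(2239/125) = 17
floor(2239/625) = 3
Total = 556

556 trailing zeros


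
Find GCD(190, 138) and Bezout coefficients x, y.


Tabular extended Euclidean (each row: r = 190*s + 138*t):
r=190, s=1, t=0
r=138, s=0, t=1
q=1: r=52, s=1, t=-1   [190*(1) + 138*(-1) = 52]
q=2: r=34, s=-2, t=3   [190*(-2) + 138*(3) = 34]
q=1: r=18, s=3, t=-4   [190*(3) + 138*(-4) = 18]
q=1: r=16, s=-5, t=7   [190*(-5) + 138*(7) = 16]
q=1: r=2, s=8, t=-11   [190*(8) + 138*(-11) = 2]
q=8: r=0, s=-69, t=95   [190*(-69) + 138*(95) = 0]
GCD = 2; from the row with r=2: x=8, y=-11
Check: 190*(8) + 138*(-11) = 1520 - 1518 = 2

GCD = 2, x = 8, y = -11


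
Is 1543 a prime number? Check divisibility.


Check divisors up to sqrt(1543) = 39.2810
No divisors found.
1543 is prime.

Yes, 1543 is prime


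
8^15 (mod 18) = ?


8^1 mod 18 = 8
8^2 mod 18 = 10
8^3 mod 18 = 8
8^4 mod 18 = 10
8^5 mod 18 = 8
8^6 mod 18 = 10
8^7 mod 18 = 8
8^8 mod 18 = 10
8^9 mod 18 = 8
8^10 mod 18 = 10
8^11 mod 18 = 8
8^12 mod 18 = 10
8^13 mod 18 = 8
8^14 mod 18 = 10
8^15 mod 18 = 8


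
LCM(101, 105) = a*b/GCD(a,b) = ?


GCD(101, 105) = 1
LCM = 101*105/1 = 10605/1 = 10605

LCM = 10605


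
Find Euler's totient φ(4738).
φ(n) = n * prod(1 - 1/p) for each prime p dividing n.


4738 = 2 × 23 × 103
Prime factors: 2, 23, 103
φ(4738) = 4738 × (1-1/2) × (1-1/23) × (1-1/103)
= 4738 × 1/2 × 22/23 × 102/103 = 2244

φ(4738) = 2244


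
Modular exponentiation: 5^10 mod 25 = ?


5^1 mod 25 = 5
5^2 mod 25 = 0
5^3 mod 25 = 0
5^4 mod 25 = 0
5^5 mod 25 = 0
5^6 mod 25 = 0
5^7 mod 25 = 0
5^8 mod 25 = 0
5^9 mod 25 = 0
5^10 mod 25 = 0


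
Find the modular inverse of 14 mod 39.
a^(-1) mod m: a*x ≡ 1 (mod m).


Use the extended Euclidean algorithm on (39, 14); each row r = 39*s + 14*t:
r=39, s=1, t=0
r=14, s=0, t=1
q=2: r=11, s=1, t=-2   [39*(1) + 14*(-2) = 11]
q=1: r=3, s=-1, t=3   [39*(-1) + 14*(3) = 3]
q=3: r=2, s=4, t=-11   [39*(4) + 14*(-11) = 2]
q=1: r=1, s=-5, t=14   [39*(-5) + 14*(14) = 1]
q=2: r=0, s=14, t=-39   [39*(14) + 14*(-39) = 0]
GCD = 1 with t = 14, so 14*(14) ≡ 1 (mod 39)
Inverse = 14 mod 39 = 14
Check: 14 * 14 = 196 ≡ 1 (mod 39)

14^(-1) ≡ 14 (mod 39)


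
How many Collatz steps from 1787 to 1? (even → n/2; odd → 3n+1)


1787 → 5362 → 2681 → 8044 → 4022 → 2011 → 6034 → 3017 → 9052 → 4526 → 2263 → 6790 → 3395 → 10186 → 5093 → 15280 → 7640 → 3820 → 1910 → 955 → 2866 → 1433 → 4300 → 2150 → 1075 → 3226 → 1613 → 4840 → 2420 → 1210 → 605 → 1816 → 908 → 454 → 227 → 682 → 341 → 1024 → 512 → 256 → 128 → 64 → 32 → 16 → 8 → 4 → 2 → 1
Total steps = 47

47 steps


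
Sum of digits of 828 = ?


8 + 2 + 8 = 18


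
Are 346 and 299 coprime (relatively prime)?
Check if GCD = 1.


Euclidean algorithm:
346 = 1 * 299 + 47
299 = 6 * 47 + 17
47 = 2 * 17 + 13
17 = 1 * 13 + 4
13 = 3 * 4 + 1
4 = 4 * 1 + 0
GCD(346, 299) = 1

Yes, coprime (GCD = 1)


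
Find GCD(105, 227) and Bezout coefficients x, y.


Tabular extended Euclidean (each row: r = 105*s + 227*t):
r=105, s=1, t=0
r=227, s=0, t=1
q=0: r=105, s=1, t=0   [105*(1) + 227*(0) = 105]
q=2: r=17, s=-2, t=1   [105*(-2) + 227*(1) = 17]
q=6: r=3, s=13, t=-6   [105*(13) + 227*(-6) = 3]
q=5: r=2, s=-67, t=31   [105*(-67) + 227*(31) = 2]
q=1: r=1, s=80, t=-37   [105*(80) + 227*(-37) = 1]
q=2: r=0, s=-227, t=105   [105*(-227) + 227*(105) = 0]
GCD = 1; from the row with r=1: x=80, y=-37
Check: 105*(80) + 227*(-37) = 8400 - 8399 = 1

GCD = 1, x = 80, y = -37


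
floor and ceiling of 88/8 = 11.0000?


88/8 = 11.0000
floor = 11
ceil = 11

floor = 11, ceil = 11


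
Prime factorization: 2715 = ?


2715 / 3 = 905
905 / 5 = 181
181 / 181 = 1
2715 = 3 × 5 × 181


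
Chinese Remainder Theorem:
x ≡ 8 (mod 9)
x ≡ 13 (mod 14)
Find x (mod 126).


M = 9*14 = 126
M1 = M/9 = 14, M2 = M/14 = 9
M1^(-1) mod 9 = 2, M2^(-1) mod 14 = 11
x = 8*14*2 + 13*9*11 = 1511
1511 mod 126 = 125
Check: 125 mod 9 = 8 ✓, 125 mod 14 = 13 ✓

x ≡ 125 (mod 126)


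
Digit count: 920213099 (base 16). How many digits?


920213099 in base 16 = 36D9566B
Number of digits = 8

8 digits (base 16)


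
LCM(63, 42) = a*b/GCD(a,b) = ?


GCD(63, 42) = 21
LCM = 63*42/21 = 2646/21 = 126

LCM = 126


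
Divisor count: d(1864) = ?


1864 = 2^3 × 233^1
d(1864) = (3+1) × (1+1) = 8

8 divisors


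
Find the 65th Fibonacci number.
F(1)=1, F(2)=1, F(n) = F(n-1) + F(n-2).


Sequence: 1, 1, 2, 3, 5, 8, 13, 21, 34, 55, 89, 144, 233, 377, 610, 987, 1597, 2584, 4181, 6765, 10946, 17711, 28657, 46368, 75025, 121393, 196418, 317811, 514229, 832040, 1346269, 2178309, 3524578, 5702887, 9227465, 14930352, 24157817, 39088169, 63245986, 102334155, 165580141, 267914296, 433494437, 701408733, 1134903170, 1836311903, 2971215073, 4807526976, 7778742049, 12586269025, 20365011074, 32951280099, 53316291173, 86267571272, 139583862445, 225851433717, 365435296162, 591286729879, 956722026041, 1548008755920, 2504730781961, 4052739537881, 6557470319842, 10610209857723, 17167680177565
F(65) = 17167680177565


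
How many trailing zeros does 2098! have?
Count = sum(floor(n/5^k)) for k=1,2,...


floor(2098/5) = 419
floor(2098/25) = 83
floor(2098/125) = 16
floor(2098/625) = 3
Total = 521

521 trailing zeros


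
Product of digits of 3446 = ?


3 × 4 × 4 × 6 = 288


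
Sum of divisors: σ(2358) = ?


Divisors of 2358: 1, 2, 3, 6, 9, 18, 131, 262, 393, 786, 1179, 2358
Sum = 1 + 2 + 3 + 6 + 9 + 18 + 131 + 262 + 393 + 786 + 1179 + 2358 = 5148

σ(2358) = 5148


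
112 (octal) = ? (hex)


112 (base 8) = 74 (decimal)
74 (decimal) = 4A (base 16)


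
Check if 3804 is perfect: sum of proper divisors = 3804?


Proper divisors of 3804: 1, 2, 3, 4, 6, 12, 317, 634, 951, 1268, 1902
Sum = 1 + 2 + 3 + 4 + 6 + 12 + 317 + 634 + 951 + 1268 + 1902 = 5100

No, 3804 is not perfect (5100 ≠ 3804)


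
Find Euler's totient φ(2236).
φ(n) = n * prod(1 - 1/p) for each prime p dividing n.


2236 = 2^2 × 13 × 43
Prime factors: 2, 13, 43
φ(2236) = 2236 × (1-1/2) × (1-1/13) × (1-1/43)
= 2236 × 1/2 × 12/13 × 42/43 = 1008

φ(2236) = 1008


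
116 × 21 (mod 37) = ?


116 × 21 = 2436
2436 mod 37 = 31


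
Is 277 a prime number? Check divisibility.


Check divisors up to sqrt(277) = 16.6433
No divisors found.
277 is prime.

Yes, 277 is prime


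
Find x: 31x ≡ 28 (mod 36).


GCD(31, 36) = 1, unique solution
a^(-1) mod 36 = 7
x = 7 * 28 mod 36 = 16

x ≡ 16 (mod 36)


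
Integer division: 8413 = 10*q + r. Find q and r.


8413 = 10 * 841 + 3
Check: 8410 + 3 = 8413

q = 841, r = 3


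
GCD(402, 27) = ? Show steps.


402 = 14 * 27 + 24
27 = 1 * 24 + 3
24 = 8 * 3 + 0
GCD = 3


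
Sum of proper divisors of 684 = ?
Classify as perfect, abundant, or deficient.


Proper divisors: 1, 2, 3, 4, 6, 9, 12, 18, 19, 36, 38, 57, 76, 114, 171, 228, 342
Sum = 1 + 2 + 3 + 4 + 6 + 9 + 12 + 18 + 19 + 36 + 38 + 57 + 76 + 114 + 171 + 228 + 342 = 1136
1136 > 684 → abundant

s(684) = 1136 (abundant)


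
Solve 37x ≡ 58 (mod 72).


GCD(37, 72) = 1, unique solution
a^(-1) mod 72 = 37
x = 37 * 58 mod 72 = 58

x ≡ 58 (mod 72)


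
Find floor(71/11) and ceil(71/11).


71/11 = 6.4545
floor = 6
ceil = 7

floor = 6, ceil = 7


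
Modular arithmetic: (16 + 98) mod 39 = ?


16 + 98 = 114
114 mod 39 = 36


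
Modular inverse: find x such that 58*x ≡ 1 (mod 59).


Use the extended Euclidean algorithm on (59, 58); each row r = 59*s + 58*t:
r=59, s=1, t=0
r=58, s=0, t=1
q=1: r=1, s=1, t=-1   [59*(1) + 58*(-1) = 1]
q=58: r=0, s=-58, t=59   [59*(-58) + 58*(59) = 0]
GCD = 1 with t = -1, so 58*(-1) ≡ 1 (mod 59)
Inverse = -1 mod 59 = 58
Check: 58 * 58 = 3364 ≡ 1 (mod 59)

58^(-1) ≡ 58 (mod 59)


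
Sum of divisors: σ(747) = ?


Divisors of 747: 1, 3, 9, 83, 249, 747
Sum = 1 + 3 + 9 + 83 + 249 + 747 = 1092

σ(747) = 1092


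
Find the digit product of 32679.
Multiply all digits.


3 × 2 × 6 × 7 × 9 = 2268


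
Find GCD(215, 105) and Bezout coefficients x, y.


Tabular extended Euclidean (each row: r = 215*s + 105*t):
r=215, s=1, t=0
r=105, s=0, t=1
q=2: r=5, s=1, t=-2   [215*(1) + 105*(-2) = 5]
q=21: r=0, s=-21, t=43   [215*(-21) + 105*(43) = 0]
GCD = 5; from the row with r=5: x=1, y=-2
Check: 215*(1) + 105*(-2) = 215 - 210 = 5

GCD = 5, x = 1, y = -2


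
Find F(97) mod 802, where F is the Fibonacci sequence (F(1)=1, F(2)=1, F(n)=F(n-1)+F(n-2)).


F(k) mod 802 for k=1..97:
1, 1, 2, 3, 5, 8, 13, 21, 34, 55, 89, 144, 233, 377, 610, 185, 795, 178, 171, 349, 520, 67, 587, 654, 439, 291, 730, 219, 147, 366, 513, 77, 590, 667, 455, 320, 775, 293, 266, 559, 23, 582, 605, 385, 188, 573, 761, 532, 491, 221, 712, 131, 41, 172, 213, 385, 598, 181, 779, 158, 135, 293, 428, 721, 347, 266, 613, 77, 690, 767, 655, 620, 473, 291, 764, 253, 215, 468, 683, 349, 230, 579, 7, 586, 593, 377, 168, 545, 713, 456, 367, 21, 388, 409, 797, 404, 399
F(97) mod 802 = 399


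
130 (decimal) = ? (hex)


130 (base 10) = 130 (decimal)
130 (decimal) = 82 (base 16)


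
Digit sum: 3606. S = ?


3 + 6 + 0 + 6 = 15


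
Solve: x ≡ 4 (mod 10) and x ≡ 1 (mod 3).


M = 10*3 = 30
M1 = M/10 = 3, M2 = M/3 = 10
M1^(-1) mod 10 = 7, M2^(-1) mod 3 = 1
x = 4*3*7 + 1*10*1 = 94
94 mod 30 = 4
Check: 4 mod 10 = 4 ✓, 4 mod 3 = 1 ✓

x ≡ 4 (mod 30)


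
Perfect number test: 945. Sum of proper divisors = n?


Proper divisors of 945: 1, 3, 5, 7, 9, 15, 21, 27, 35, 45, 63, 105, 135, 189, 315
Sum = 1 + 3 + 5 + 7 + 9 + 15 + 21 + 27 + 35 + 45 + 63 + 105 + 135 + 189 + 315 = 975

No, 945 is not perfect (975 ≠ 945)


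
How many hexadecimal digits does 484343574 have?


484343574 in base 16 = 1CDE7F16
Number of digits = 8

8 digits (base 16)


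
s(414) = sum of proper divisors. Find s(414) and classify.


Proper divisors: 1, 2, 3, 6, 9, 18, 23, 46, 69, 138, 207
Sum = 1 + 2 + 3 + 6 + 9 + 18 + 23 + 46 + 69 + 138 + 207 = 522
522 > 414 → abundant

s(414) = 522 (abundant)


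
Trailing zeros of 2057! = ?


floor(2057/5) = 411
floor(2057/25) = 82
floor(2057/125) = 16
floor(2057/625) = 3
Total = 512

512 trailing zeros


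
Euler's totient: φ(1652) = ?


1652 = 2^2 × 7 × 59
Prime factors: 2, 7, 59
φ(1652) = 1652 × (1-1/2) × (1-1/7) × (1-1/59)
= 1652 × 1/2 × 6/7 × 58/59 = 696

φ(1652) = 696


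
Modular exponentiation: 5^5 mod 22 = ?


5^1 mod 22 = 5
5^2 mod 22 = 3
5^3 mod 22 = 15
5^4 mod 22 = 9
5^5 mod 22 = 1


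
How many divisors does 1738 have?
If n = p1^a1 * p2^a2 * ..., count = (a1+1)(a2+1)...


1738 = 2^1 × 11^1 × 79^1
d(1738) = (1+1) × (1+1) × (1+1) = 8

8 divisors


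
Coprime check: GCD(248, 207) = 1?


Euclidean algorithm:
248 = 1 * 207 + 41
207 = 5 * 41 + 2
41 = 20 * 2 + 1
2 = 2 * 1 + 0
GCD(248, 207) = 1

Yes, coprime (GCD = 1)


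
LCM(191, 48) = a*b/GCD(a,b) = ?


GCD(191, 48) = 1
LCM = 191*48/1 = 9168/1 = 9168

LCM = 9168


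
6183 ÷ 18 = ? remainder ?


6183 = 18 * 343 + 9
Check: 6174 + 9 = 6183

q = 343, r = 9


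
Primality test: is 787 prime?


Check divisors up to sqrt(787) = 28.0535
No divisors found.
787 is prime.

Yes, 787 is prime


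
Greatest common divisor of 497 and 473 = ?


497 = 1 * 473 + 24
473 = 19 * 24 + 17
24 = 1 * 17 + 7
17 = 2 * 7 + 3
7 = 2 * 3 + 1
3 = 3 * 1 + 0
GCD = 1


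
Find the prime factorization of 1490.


1490 / 2 = 745
745 / 5 = 149
149 / 149 = 1
1490 = 2 × 5 × 149


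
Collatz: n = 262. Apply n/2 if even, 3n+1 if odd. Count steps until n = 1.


262 → 131 → 394 → 197 → 592 → 296 → 148 → 74 → 37 → 112 → 56 → 28 → 14 → 7 → 22 → 11 → 34 → 17 → 52 → 26 → 13 → 40 → 20 → 10 → 5 → 16 → 8 → 4 → 2 → 1
Total steps = 29

29 steps


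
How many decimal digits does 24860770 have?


24860770 has 8 digits in base 10
floor(log10(24860770)) + 1 = floor(7.3955) + 1 = 8

8 digits (base 10)


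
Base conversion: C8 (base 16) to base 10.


C8 (base 16) = 200 (decimal)
200 (decimal) = 200 (base 10)


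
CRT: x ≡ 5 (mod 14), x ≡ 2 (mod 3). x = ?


M = 14*3 = 42
M1 = M/14 = 3, M2 = M/3 = 14
M1^(-1) mod 14 = 5, M2^(-1) mod 3 = 2
x = 5*3*5 + 2*14*2 = 131
131 mod 42 = 5
Check: 5 mod 14 = 5 ✓, 5 mod 3 = 2 ✓

x ≡ 5 (mod 42)


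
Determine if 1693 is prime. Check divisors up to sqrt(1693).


Check divisors up to sqrt(1693) = 41.1461
No divisors found.
1693 is prime.

Yes, 1693 is prime


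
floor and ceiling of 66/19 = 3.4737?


66/19 = 3.4737
floor = 3
ceil = 4

floor = 3, ceil = 4


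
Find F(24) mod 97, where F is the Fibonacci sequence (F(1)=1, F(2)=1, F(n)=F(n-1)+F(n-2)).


F(k) mod 97 for k=1..24:
1, 1, 2, 3, 5, 8, 13, 21, 34, 55, 89, 47, 39, 86, 28, 17, 45, 62, 10, 72, 82, 57, 42, 2
F(24) mod 97 = 2


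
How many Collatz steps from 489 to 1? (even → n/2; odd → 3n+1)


489 → 1468 → 734 → 367 → 1102 → 551 → 1654 → 827 → 2482 → 1241 → 3724 → 1862 → 931 → 2794 → 1397 → 4192 → 2096 → 1048 → 524 → 262 → 131 → 394 → 197 → 592 → 296 → 148 → 74 → 37 → 112 → 56 → 28 → 14 → 7 → 22 → 11 → 34 → 17 → 52 → 26 → 13 → 40 → 20 → 10 → 5 → 16 → 8 → 4 → 2 → 1
Total steps = 48

48 steps


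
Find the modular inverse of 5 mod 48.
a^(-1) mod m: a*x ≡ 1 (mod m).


Use the extended Euclidean algorithm on (48, 5); each row r = 48*s + 5*t:
r=48, s=1, t=0
r=5, s=0, t=1
q=9: r=3, s=1, t=-9   [48*(1) + 5*(-9) = 3]
q=1: r=2, s=-1, t=10   [48*(-1) + 5*(10) = 2]
q=1: r=1, s=2, t=-19   [48*(2) + 5*(-19) = 1]
q=2: r=0, s=-5, t=48   [48*(-5) + 5*(48) = 0]
GCD = 1 with t = -19, so 5*(-19) ≡ 1 (mod 48)
Inverse = -19 mod 48 = 29
Check: 5 * 29 = 145 ≡ 1 (mod 48)

5^(-1) ≡ 29 (mod 48)


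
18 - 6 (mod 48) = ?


18 - 6 = 12
12 mod 48 = 12


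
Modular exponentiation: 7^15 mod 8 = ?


7^1 mod 8 = 7
7^2 mod 8 = 1
7^3 mod 8 = 7
7^4 mod 8 = 1
7^5 mod 8 = 7
7^6 mod 8 = 1
7^7 mod 8 = 7
7^8 mod 8 = 1
7^9 mod 8 = 7
7^10 mod 8 = 1
7^11 mod 8 = 7
7^12 mod 8 = 1
7^13 mod 8 = 7
7^14 mod 8 = 1
7^15 mod 8 = 7


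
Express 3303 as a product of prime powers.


3303 / 3 = 1101
1101 / 3 = 367
367 / 367 = 1
3303 = 3^2 × 367


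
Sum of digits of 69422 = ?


6 + 9 + 4 + 2 + 2 = 23
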